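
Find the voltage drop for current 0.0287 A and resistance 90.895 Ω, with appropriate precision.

2.61 V

voltage drop = 0.0287 A × 90.895 Ω = 2.6086865 V.
0.0287 has 3 significant figures; 90.895 has 5.
Division/multiplication keeps the fewest: 3 significant figures.
Rounded: 2.61 V.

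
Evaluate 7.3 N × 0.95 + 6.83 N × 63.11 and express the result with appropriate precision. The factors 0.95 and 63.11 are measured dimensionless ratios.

7.3 × 0.95 = 6.935 → 6.9 N (2 s.f., last digit at the 10^-1 place).
6.83 × 63.11 = 431.0413 → 431 N (3 s.f., last digit at the 10^0 place).
Sum: 437.9763 N; keep the coarser place, 10^0.
Result: 438 N.

438 N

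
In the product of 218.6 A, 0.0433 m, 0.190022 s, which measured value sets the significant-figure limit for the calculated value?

218.6 A → 4 s.f.; 0.0433 m → 3 s.f.; 0.190022 s → 6 s.f.
The fewest is 3 significant figures, from 0.0433 m.

0.0433 m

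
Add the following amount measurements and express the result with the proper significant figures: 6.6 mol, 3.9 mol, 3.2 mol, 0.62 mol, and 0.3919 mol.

6.6 mol + 3.9 mol + 3.2 mol + 0.62 mol + 0.3919 mol = 14.7119 mol.
Addition/subtraction keeps the fewest decimal places: 6.6 → 1 decimal place, 3.9 → 1 decimal place, 3.2 → 1 decimal place, 0.62 → 2 decimal places, 0.3919 → 4 decimal places; limit is 1.
Rounded to 1 decimal place: 14.7 mol.

14.7 mol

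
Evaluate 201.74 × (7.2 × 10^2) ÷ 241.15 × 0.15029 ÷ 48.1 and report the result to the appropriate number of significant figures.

1.9

201.74 × (7.2 × 10^2) ÷ 241.15 × 0.15029 ÷ 48.1 = 1.88201142154…
Multiplication/division keeps the fewest significant figures: 201.74 → 5 s.f., 7.2 × 10^2 → 2 s.f., 241.15 → 5 s.f., 0.15029 → 5 s.f., 48.1 → 3 s.f.; limit is 2.
Rounded to 2 significant figures: 1.9.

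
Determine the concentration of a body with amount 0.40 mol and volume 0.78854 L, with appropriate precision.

0.51 mol/L

concentration = 0.40 mol ÷ 0.78854 L = 0.507266593958… mol/L.
0.40 has 2 significant figures; 0.78854 has 5.
Division/multiplication keeps the fewest: 2 significant figures.
Rounded: 0.51 mol/L.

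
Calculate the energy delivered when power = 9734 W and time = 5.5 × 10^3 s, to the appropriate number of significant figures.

5.4 × 10^7 J

energy delivered = 9734 W × 5.5 × 10^3 s = 53537000 J.
9734 has 4 significant figures; 5.5 × 10^3 has 2.
Division/multiplication keeps the fewest: 2 significant figures.
Rounded: 5.4 × 10^7 J.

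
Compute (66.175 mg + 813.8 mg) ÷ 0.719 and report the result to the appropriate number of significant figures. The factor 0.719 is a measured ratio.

1.22 × 10³ mg

66.175 mg + 813.8 mg = 879.975 mg; the sum is limited to 1 decimal place (4 s.f.).
Carrying full precision, 879.975 ÷ 0.719 = 1223.88734353… mg; 0.719 has 3 s.f., so the result keeps min(4, 3) = 3 s.f.
Rounded to 3 significant figures: 1.22 × 10³ mg.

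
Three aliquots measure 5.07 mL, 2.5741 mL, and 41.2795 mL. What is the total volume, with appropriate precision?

48.92 mL

5.07 mL + 2.5741 mL + 41.2795 mL = 48.9236 mL.
Addition/subtraction keeps the fewest decimal places: 5.07 → 2 decimal places, 2.5741 → 4 decimal places, 41.2795 → 4 decimal places; limit is 2.
Rounded to 2 decimal places: 48.92 mL.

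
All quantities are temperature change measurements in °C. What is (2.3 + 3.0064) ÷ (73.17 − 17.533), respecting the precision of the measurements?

2.3 + 3.0064 = 5.3064, limited to 1 d.p. → 2 s.f.; 73.17 − 17.533 = 55.637, limited to 2 d.p. → 4 s.f.
Carrying full precision, 5.3064 ÷ 55.637 = 0.0953753796934…; keep min(2, 4) = 2 s.f.
Rounded to 2 significant figures: 0.095.

0.095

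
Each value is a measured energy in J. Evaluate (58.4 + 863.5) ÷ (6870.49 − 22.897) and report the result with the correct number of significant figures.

58.4 + 863.5 = 921.9, limited to 1 d.p. → 4 s.f.; 6870.49 − 22.897 = 6847.593, limited to 2 d.p. → 6 s.f.
Carrying full precision, 921.9 ÷ 6847.593 = 0.134631249258…; keep min(4, 6) = 4 s.f.
Rounded to 4 significant figures: 1.346 × 10^-1.

1.346 × 10^-1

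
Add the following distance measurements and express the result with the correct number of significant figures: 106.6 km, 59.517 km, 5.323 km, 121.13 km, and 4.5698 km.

297.1 km

106.6 km + 59.517 km + 5.323 km + 121.13 km + 4.5698 km = 297.1398 km.
Addition/subtraction keeps the fewest decimal places: 106.6 → 1 decimal place, 59.517 → 3 decimal places, 5.323 → 3 decimal places, 121.13 → 2 decimal places, 4.5698 → 4 decimal places; limit is 1.
Rounded to 1 decimal place: 297.1 km.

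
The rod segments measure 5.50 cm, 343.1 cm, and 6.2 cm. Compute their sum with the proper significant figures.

354.8 cm

5.50 cm + 343.1 cm + 6.2 cm = 354.80 cm.
Addition/subtraction keeps the fewest decimal places: 5.50 → 2 decimal places, 343.1 → 1 decimal place, 6.2 → 1 decimal place; limit is 1.
Rounded to 1 decimal place: 354.8 cm.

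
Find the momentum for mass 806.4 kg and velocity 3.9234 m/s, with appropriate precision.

3.164 × 10^3 kg·m/s

momentum = 806.4 kg × 3.9234 m/s = 3163.82976 kg·m/s.
806.4 has 4 significant figures; 3.9234 has 5.
Division/multiplication keeps the fewest: 4 significant figures.
Rounded: 3.164 × 10^3 kg·m/s.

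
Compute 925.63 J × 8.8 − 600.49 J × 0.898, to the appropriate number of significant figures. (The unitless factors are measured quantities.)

925.63 × 8.8 = 8145.544 → 8.1 × 10^3 J (2 s.f., last digit at the 10^2 place).
600.49 × 0.898 = 539.24002 → 5.39 × 10^2 J (3 s.f., last digit at the 10^0 place).
Difference: 7606.30398 J; keep the coarser place, 10^2.
Result: 7.6 × 10^3 J.

7.6 × 10^3 J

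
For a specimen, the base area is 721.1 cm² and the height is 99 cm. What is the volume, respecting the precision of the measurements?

volume = 721.1 cm² × 99 cm = 71388.9 cm³.
721.1 has 4 significant figures; 99 has 2.
Division/multiplication keeps the fewest: 2 significant figures.
Rounded: 7.1 × 10⁴ cm³.

7.1 × 10⁴ cm³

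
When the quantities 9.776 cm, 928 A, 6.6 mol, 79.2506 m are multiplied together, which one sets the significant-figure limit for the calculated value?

9.776 cm → 4 s.f.; 928 A → 3 s.f.; 6.6 mol → 2 s.f.; 79.2506 m → 6 s.f.
The fewest is 2 significant figures, from 6.6 mol.

6.6 mol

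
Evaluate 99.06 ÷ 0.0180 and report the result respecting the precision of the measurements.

99.06 ÷ 0.0180 = 5503.33333333…
Multiplication/division keeps the fewest significant figures: 99.06 → 4 s.f., 0.0180 → 3 s.f.; limit is 3.
Rounded to 3 significant figures: 5.50 × 10³.

5.50 × 10³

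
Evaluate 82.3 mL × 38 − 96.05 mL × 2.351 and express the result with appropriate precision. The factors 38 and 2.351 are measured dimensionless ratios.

82.3 × 38 = 3127.4 → 3.1 × 10³ mL (2 s.f., last digit at the 10^2 place).
96.05 × 2.351 = 225.81355 → 2.258 × 10² mL (4 s.f., last digit at the 10^-1 place).
Difference: 2901.58645 mL; keep the coarser place, 10^2.
Result: 2.9 × 10³ mL.

2.9 × 10³ mL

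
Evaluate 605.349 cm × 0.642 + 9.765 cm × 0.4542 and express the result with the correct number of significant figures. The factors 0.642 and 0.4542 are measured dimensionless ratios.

3.93 × 10² cm

605.349 × 0.642 = 388.634058 → 389 cm (3 s.f., last digit at the 10^0 place).
9.765 × 0.4542 = 4.435263 → 4.435 cm (4 s.f., last digit at the 10^-3 place).
Sum: 393.069321 cm; keep the coarser place, 10^0.
Result: 3.93 × 10² cm.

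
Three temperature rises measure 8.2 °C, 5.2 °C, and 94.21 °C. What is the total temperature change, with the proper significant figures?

8.2 °C + 5.2 °C + 94.21 °C = 107.61 °C.
Addition/subtraction keeps the fewest decimal places: 8.2 → 1 decimal place, 5.2 → 1 decimal place, 94.21 → 2 decimal places; limit is 1.
Rounded to 1 decimal place: 107.6 °C.

107.6 °C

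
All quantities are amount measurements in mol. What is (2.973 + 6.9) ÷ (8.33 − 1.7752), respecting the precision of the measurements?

2.973 + 6.9 = 9.873, limited to 1 d.p. → 2 s.f.; 8.33 − 1.7752 = 6.5548, limited to 2 d.p. → 3 s.f.
Carrying full precision, 9.873 ÷ 6.5548 = 1.50622444621…; keep min(2, 3) = 2 s.f.
Rounded to 2 significant figures: 1.5.

1.5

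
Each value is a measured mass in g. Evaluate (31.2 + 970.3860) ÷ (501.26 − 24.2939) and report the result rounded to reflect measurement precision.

2.0999

31.2 + 970.3860 = 1001.5860, limited to 1 d.p. → 5 s.f.; 501.26 − 24.2939 = 476.9661, limited to 2 d.p. → 5 s.f.
Carrying full precision, 1001.5860 ÷ 476.9661 = 2.09991024519…; keep min(5, 5) = 5 s.f.
Rounded to 5 significant figures: 2.0999.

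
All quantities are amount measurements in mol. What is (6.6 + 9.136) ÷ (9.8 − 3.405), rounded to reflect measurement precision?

6.6 + 9.136 = 15.736, limited to 1 d.p. → 3 s.f.; 9.8 − 3.405 = 6.395, limited to 1 d.p. → 2 s.f.
Carrying full precision, 15.736 ÷ 6.395 = 2.46067240031…; keep min(3, 2) = 2 s.f.
Rounded to 2 significant figures: 2.5.

2.5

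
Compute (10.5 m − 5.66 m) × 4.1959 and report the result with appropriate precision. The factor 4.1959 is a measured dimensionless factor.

2.0 × 10¹ m

10.5 m − 5.66 m = 4.84 m; the difference is limited to 1 decimal place (2 s.f.).
Carrying full precision, 4.84 × 4.1959 = 20.308156 m; 4.1959 has 5 s.f., so the result keeps min(2, 5) = 2 s.f.
Rounded to 2 significant figures: 2.0 × 10¹ m.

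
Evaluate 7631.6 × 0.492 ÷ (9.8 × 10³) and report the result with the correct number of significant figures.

7631.6 × 0.492 ÷ (9.8 × 10³) = 0.383137469388…
Multiplication/division keeps the fewest significant figures: 7631.6 → 5 s.f., 0.492 → 3 s.f., 9.8 × 10³ → 2 s.f.; limit is 2.
Rounded to 2 significant figures: 0.38.

0.38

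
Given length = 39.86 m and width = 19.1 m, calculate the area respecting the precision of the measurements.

area = 39.86 m × 19.1 m = 761.326 m².
39.86 has 4 significant figures; 19.1 has 3.
Division/multiplication keeps the fewest: 3 significant figures.
Rounded: 761 m².

761 m²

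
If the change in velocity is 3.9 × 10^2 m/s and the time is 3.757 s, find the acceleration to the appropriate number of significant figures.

acceleration = 3.9 × 10^2 m/s ÷ 3.757 s = 103.806228374… m/s².
3.9 × 10^2 has 2 significant figures; 3.757 has 4.
Division/multiplication keeps the fewest: 2 significant figures.
Rounded: 1.0 × 10^2 m/s².

1.0 × 10^2 m/s²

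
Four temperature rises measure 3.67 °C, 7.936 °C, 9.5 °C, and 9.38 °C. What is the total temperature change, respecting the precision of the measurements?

30.5 °C

3.67 °C + 7.936 °C + 9.5 °C + 9.38 °C = 30.486 °C.
Addition/subtraction keeps the fewest decimal places: 3.67 → 2 decimal places, 7.936 → 3 decimal places, 9.5 → 1 decimal place, 9.38 → 2 decimal places; limit is 1.
Rounded to 1 decimal place: 30.5 °C.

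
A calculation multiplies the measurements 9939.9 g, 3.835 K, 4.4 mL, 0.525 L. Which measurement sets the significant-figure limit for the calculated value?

9939.9 g → 5 s.f.; 3.835 K → 4 s.f.; 4.4 mL → 2 s.f.; 0.525 L → 3 s.f.
The fewest is 2 significant figures, from 4.4 mL.

4.4 mL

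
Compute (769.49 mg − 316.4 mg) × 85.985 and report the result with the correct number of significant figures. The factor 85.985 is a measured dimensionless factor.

3.896 × 10⁴ mg

769.49 mg − 316.4 mg = 453.09 mg; the difference is limited to 1 decimal place (4 s.f.).
Carrying full precision, 453.09 × 85.985 = 38958.94365 mg; 85.985 has 5 s.f., so the result keeps min(4, 5) = 4 s.f.
Rounded to 4 significant figures: 3.896 × 10⁴ mg.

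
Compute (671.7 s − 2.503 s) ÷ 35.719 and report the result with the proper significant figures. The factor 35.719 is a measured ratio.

671.7 s − 2.503 s = 669.197 s; the difference is limited to 1 decimal place (4 s.f.).
Carrying full precision, 669.197 ÷ 35.719 = 18.7350429743… s; 35.719 has 5 s.f., so the result keeps min(4, 5) = 4 s.f.
Rounded to 4 significant figures: 18.74 s.

18.74 s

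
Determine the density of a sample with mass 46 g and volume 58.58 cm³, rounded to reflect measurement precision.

density = 46 g ÷ 58.58 cm³ = 0.785250938887… g/cm³.
46 has 2 significant figures; 58.58 has 4.
Division/multiplication keeps the fewest: 2 significant figures.
Rounded: 0.79 g/cm³.

0.79 g/cm³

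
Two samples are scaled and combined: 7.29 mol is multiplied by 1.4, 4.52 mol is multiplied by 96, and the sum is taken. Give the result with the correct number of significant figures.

4.4 × 10^2 mol

7.29 × 1.4 = 10.206 → 10. mol (2 s.f., last digit at the 10^0 place).
4.52 × 96 = 433.92 → 4.3 × 10^2 mol (2 s.f., last digit at the 10^1 place).
Sum: 444.126 mol; keep the coarser place, 10^1.
Result: 4.4 × 10^2 mol.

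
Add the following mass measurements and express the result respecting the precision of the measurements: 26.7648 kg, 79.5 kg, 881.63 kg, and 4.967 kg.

992.9 kg

26.7648 kg + 79.5 kg + 881.63 kg + 4.967 kg = 992.8618 kg.
Addition/subtraction keeps the fewest decimal places: 26.7648 → 4 decimal places, 79.5 → 1 decimal place, 881.63 → 2 decimal places, 4.967 → 3 decimal places; limit is 1.
Rounded to 1 decimal place: 992.9 kg.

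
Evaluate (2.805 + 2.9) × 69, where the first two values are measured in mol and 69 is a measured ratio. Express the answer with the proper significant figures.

3.9 × 10² mol

2.805 mol + 2.9 mol = 5.705 mol; the sum is limited to 1 decimal place (2 s.f.).
Carrying full precision, 5.705 × 69 = 393.645 mol; 69 has 2 s.f., so the result keeps min(2, 2) = 2 s.f.
Rounded to 2 significant figures: 3.9 × 10² mol.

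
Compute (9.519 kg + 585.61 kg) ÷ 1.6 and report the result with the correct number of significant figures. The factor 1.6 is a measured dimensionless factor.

9.519 kg + 585.61 kg = 595.129 kg; the sum is limited to 2 decimal places (5 s.f.).
Carrying full precision, 595.129 ÷ 1.6 = 371.955625 kg; 1.6 has 2 s.f., so the result keeps min(5, 2) = 2 s.f.
Rounded to 2 significant figures: 3.7 × 10^2 kg.

3.7 × 10^2 kg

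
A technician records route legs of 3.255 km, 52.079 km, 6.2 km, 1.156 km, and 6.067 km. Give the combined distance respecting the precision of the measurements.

68.8 km

3.255 km + 52.079 km + 6.2 km + 1.156 km + 6.067 km = 68.757 km.
Addition/subtraction keeps the fewest decimal places: 3.255 → 3 decimal places, 52.079 → 3 decimal places, 6.2 → 1 decimal place, 1.156 → 3 decimal places, 6.067 → 3 decimal places; limit is 1.
Rounded to 1 decimal place: 68.8 km.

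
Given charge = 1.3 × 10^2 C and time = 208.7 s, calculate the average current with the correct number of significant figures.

0.62 A

average current = 1.3 × 10^2 C ÷ 208.7 s = 0.622903689506… A.
1.3 × 10^2 has 2 significant figures; 208.7 has 4.
Division/multiplication keeps the fewest: 2 significant figures.
Rounded: 0.62 A.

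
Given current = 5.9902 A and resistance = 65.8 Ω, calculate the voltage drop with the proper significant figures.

3.94 × 10^2 V

voltage drop = 5.9902 A × 65.8 Ω = 394.15516 V.
5.9902 has 5 significant figures; 65.8 has 3.
Division/multiplication keeps the fewest: 3 significant figures.
Rounded: 3.94 × 10^2 V.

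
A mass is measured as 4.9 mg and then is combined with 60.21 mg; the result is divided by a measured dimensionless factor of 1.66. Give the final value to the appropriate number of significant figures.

4.9 mg + 60.21 mg = 65.11 mg; the sum is limited to 1 decimal place (3 s.f.).
Carrying full precision, 65.11 ÷ 1.66 = 39.2228915663… mg; 1.66 has 3 s.f., so the result keeps min(3, 3) = 3 s.f.
Rounded to 3 significant figures: 39.2 mg.

39.2 mg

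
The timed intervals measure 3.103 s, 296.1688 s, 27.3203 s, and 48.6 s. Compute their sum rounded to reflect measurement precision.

375.2 s

3.103 s + 296.1688 s + 27.3203 s + 48.6 s = 375.1921 s.
Addition/subtraction keeps the fewest decimal places: 3.103 → 3 decimal places, 296.1688 → 4 decimal places, 27.3203 → 4 decimal places, 48.6 → 1 decimal place; limit is 1.
Rounded to 1 decimal place: 375.2 s.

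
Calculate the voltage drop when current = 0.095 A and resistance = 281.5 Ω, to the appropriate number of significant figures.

voltage drop = 0.095 A × 281.5 Ω = 26.7425 V.
0.095 has 2 significant figures; 281.5 has 4.
Division/multiplication keeps the fewest: 2 significant figures.
Rounded: 27 V.

27 V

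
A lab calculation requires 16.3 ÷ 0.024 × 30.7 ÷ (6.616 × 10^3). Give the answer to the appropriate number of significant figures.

16.3 ÷ 0.024 × 30.7 ÷ (6.616 × 10^3) = 3.15151400645…
Multiplication/division keeps the fewest significant figures: 16.3 → 3 s.f., 0.024 → 2 s.f., 30.7 → 3 s.f., 6.616 × 10^3 → 4 s.f.; limit is 2.
Rounded to 2 significant figures: 3.2.

3.2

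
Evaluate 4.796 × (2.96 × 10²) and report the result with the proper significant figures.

4.796 × (2.96 × 10²) = 1419.616
Multiplication/division keeps the fewest significant figures: 4.796 → 4 s.f., 2.96 × 10² → 3 s.f.; limit is 3.
Rounded to 3 significant figures: 1.42 × 10³.

1.42 × 10³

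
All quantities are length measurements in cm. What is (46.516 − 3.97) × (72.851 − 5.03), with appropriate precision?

46.516 − 3.97 = 42.546, limited to 2 d.p. → 4 s.f.; 72.851 − 5.03 = 67.821, limited to 2 d.p. → 4 s.f.
Carrying full precision, 42.546 × 67.821 = 2885.512266; keep min(4, 4) = 4 s.f.
Rounded to 4 significant figures: 2886 cm².

2886 cm²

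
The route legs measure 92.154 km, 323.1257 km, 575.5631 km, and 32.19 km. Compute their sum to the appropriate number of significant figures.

92.154 km + 323.1257 km + 575.5631 km + 32.19 km = 1023.0328 km.
Addition/subtraction keeps the fewest decimal places: 92.154 → 3 decimal places, 323.1257 → 4 decimal places, 575.5631 → 4 decimal places, 32.19 → 2 decimal places; limit is 2.
Rounded to 2 decimal places: 1023.03 km.

1023.03 km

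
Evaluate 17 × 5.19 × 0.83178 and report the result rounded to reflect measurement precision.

73

17 × 5.19 × 0.83178 = 73.3879494
Multiplication/division keeps the fewest significant figures: 17 → 2 s.f., 5.19 → 3 s.f., 0.83178 → 5 s.f.; limit is 2.
Rounded to 2 significant figures: 73.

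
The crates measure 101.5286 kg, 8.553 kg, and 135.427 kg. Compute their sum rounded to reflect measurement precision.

101.5286 kg + 8.553 kg + 135.427 kg = 245.5086 kg.
Addition/subtraction keeps the fewest decimal places: 101.5286 → 4 decimal places, 8.553 → 3 decimal places, 135.427 → 3 decimal places; limit is 3.
Rounded to 3 decimal places: 245.509 kg.

245.509 kg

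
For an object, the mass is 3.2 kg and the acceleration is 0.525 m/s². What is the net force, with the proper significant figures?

net force = 3.2 kg × 0.525 m/s² = 1.68 N.
3.2 has 2 significant figures; 0.525 has 3.
Division/multiplication keeps the fewest: 2 significant figures.
Rounded: 1.7 N.

1.7 N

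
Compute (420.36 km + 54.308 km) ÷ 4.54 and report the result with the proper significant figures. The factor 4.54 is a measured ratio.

105 km

420.36 km + 54.308 km = 474.668 km; the sum is limited to 2 decimal places (5 s.f.).
Carrying full precision, 474.668 ÷ 4.54 = 104.552422907… km; 4.54 has 3 s.f., so the result keeps min(5, 3) = 3 s.f.
Rounded to 3 significant figures: 105 km.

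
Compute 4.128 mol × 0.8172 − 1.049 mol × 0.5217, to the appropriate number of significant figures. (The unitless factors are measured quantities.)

2.826 mol

4.128 × 0.8172 = 3.3734016 → 3.373 mol (4 s.f., last digit at the 10^-3 place).
1.049 × 0.5217 = 0.5472633 → 0.5473 mol (4 s.f., last digit at the 10^-4 place).
Difference: 2.8261383 mol; keep the coarser place, 10^-3.
Result: 2.826 mol.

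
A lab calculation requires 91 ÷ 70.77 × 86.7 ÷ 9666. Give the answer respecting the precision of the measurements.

91 ÷ 70.77 × 86.7 ÷ 9666 = 0.0115335898536…
Multiplication/division keeps the fewest significant figures: 91 → 2 s.f., 70.77 → 4 s.f., 86.7 → 3 s.f., 9666 → 4 s.f.; limit is 2.
Rounded to 2 significant figures: 0.012.

0.012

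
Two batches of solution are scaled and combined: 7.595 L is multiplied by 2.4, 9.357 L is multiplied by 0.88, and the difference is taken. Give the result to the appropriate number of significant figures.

7.595 × 2.4 = 18.228 → 18 L (2 s.f., last digit at the 10^0 place).
9.357 × 0.88 = 8.23416 → 8.2 L (2 s.f., last digit at the 10^-1 place).
Difference: 9.99384 L; keep the coarser place, 10^0.
Result: 10. L.

10. L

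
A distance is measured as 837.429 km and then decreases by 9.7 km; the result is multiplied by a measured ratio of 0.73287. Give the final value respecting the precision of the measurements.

837.429 km − 9.7 km = 827.729 km; the difference is limited to 1 decimal place (4 s.f.).
Carrying full precision, 827.729 × 0.73287 = 606.61775223 km; 0.73287 has 5 s.f., so the result keeps min(4, 5) = 4 s.f.
Rounded to 4 significant figures: 606.6 km.

606.6 km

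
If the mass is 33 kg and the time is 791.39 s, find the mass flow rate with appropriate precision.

mass flow rate = 33 kg ÷ 791.39 s = 0.0416987831537… kg/s.
33 has 2 significant figures; 791.39 has 5.
Division/multiplication keeps the fewest: 2 significant figures.
Rounded: 0.042 kg/s.

0.042 kg/s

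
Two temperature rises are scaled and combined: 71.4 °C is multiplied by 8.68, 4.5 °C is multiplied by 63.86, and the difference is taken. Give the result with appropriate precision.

3.3 × 10² °C

71.4 × 8.68 = 619.752 → 6.20 × 10² °C (3 s.f., last digit at the 10^0 place).
4.5 × 63.86 = 287.37 → 2.9 × 10² °C (2 s.f., last digit at the 10^1 place).
Difference: 332.382 °C; keep the coarser place, 10^1.
Result: 3.3 × 10² °C.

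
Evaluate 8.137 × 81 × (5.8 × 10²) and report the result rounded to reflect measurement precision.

8.137 × 81 × (5.8 × 10²) = 382276.26
Multiplication/division keeps the fewest significant figures: 8.137 → 4 s.f., 81 → 2 s.f., 5.8 × 10² → 2 s.f.; limit is 2.
Rounded to 2 significant figures: 3.8 × 10⁵.

3.8 × 10⁵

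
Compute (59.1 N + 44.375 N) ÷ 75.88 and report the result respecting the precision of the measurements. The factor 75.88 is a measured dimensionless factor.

59.1 N + 44.375 N = 103.475 N; the sum is limited to 1 decimal place (4 s.f.).
Carrying full precision, 103.475 ÷ 75.88 = 1.36366631523… N; 75.88 has 4 s.f., so the result keeps min(4, 4) = 4 s.f.
Rounded to 4 significant figures: 1.364 N.

1.364 N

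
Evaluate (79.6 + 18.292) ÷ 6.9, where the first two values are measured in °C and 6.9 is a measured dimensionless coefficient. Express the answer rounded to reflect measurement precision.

79.6 °C + 18.292 °C = 97.892 °C; the sum is limited to 1 decimal place (3 s.f.).
Carrying full precision, 97.892 ÷ 6.9 = 14.1872463768… °C; 6.9 has 2 s.f., so the result keeps min(3, 2) = 2 s.f.
Rounded to 2 significant figures: 14 °C.

14 °C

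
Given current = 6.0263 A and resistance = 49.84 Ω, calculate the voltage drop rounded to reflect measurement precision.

300.4 V

voltage drop = 6.0263 A × 49.84 Ω = 300.350792 V.
6.0263 has 5 significant figures; 49.84 has 4.
Division/multiplication keeps the fewest: 4 significant figures.
Rounded: 300.4 V.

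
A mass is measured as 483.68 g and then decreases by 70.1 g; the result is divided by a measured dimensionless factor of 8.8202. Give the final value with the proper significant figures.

483.68 g − 70.1 g = 413.58 g; the difference is limited to 1 decimal place (4 s.f.).
Carrying full precision, 413.58 ÷ 8.8202 = 46.8900931952… g; 8.8202 has 5 s.f., so the result keeps min(4, 5) = 4 s.f.
Rounded to 4 significant figures: 46.89 g.

46.89 g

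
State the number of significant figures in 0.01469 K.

0.01469: leading zeros are not significant.

4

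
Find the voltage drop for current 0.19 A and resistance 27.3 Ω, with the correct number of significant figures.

voltage drop = 0.19 A × 27.3 Ω = 5.187 V.
0.19 has 2 significant figures; 27.3 has 3.
Division/multiplication keeps the fewest: 2 significant figures.
Rounded: 5.2 V.

5.2 V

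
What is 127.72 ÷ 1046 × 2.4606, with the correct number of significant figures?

127.72 ÷ 1046 × 2.4606 = 0.300447258126…
Multiplication/division keeps the fewest significant figures: 127.72 → 5 s.f., 1046 → 4 s.f., 2.4606 → 5 s.f.; limit is 4.
Rounded to 4 significant figures: 0.3004.

0.3004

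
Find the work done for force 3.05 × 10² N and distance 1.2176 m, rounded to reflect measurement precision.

371 J

work done = 3.05 × 10² N × 1.2176 m = 371.368 J.
3.05 × 10² has 3 significant figures; 1.2176 has 5.
Division/multiplication keeps the fewest: 3 significant figures.
Rounded: 371 J.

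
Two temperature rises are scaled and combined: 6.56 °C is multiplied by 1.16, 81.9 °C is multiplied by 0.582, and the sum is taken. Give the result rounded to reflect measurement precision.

55.3 °C

6.56 × 1.16 = 7.6096 → 7.61 °C (3 s.f., last digit at the 10^-2 place).
81.9 × 0.582 = 47.6658 → 47.7 °C (3 s.f., last digit at the 10^-1 place).
Sum: 55.2754 °C; keep the coarser place, 10^-1.
Result: 55.3 °C.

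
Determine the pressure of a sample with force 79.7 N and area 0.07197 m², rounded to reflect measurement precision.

pressure = 79.7 N ÷ 0.07197 m² = 1107.40586355… Pa.
79.7 has 3 significant figures; 0.07197 has 4.
Division/multiplication keeps the fewest: 3 significant figures.
Rounded: 1.11 × 10^3 Pa.

1.11 × 10^3 Pa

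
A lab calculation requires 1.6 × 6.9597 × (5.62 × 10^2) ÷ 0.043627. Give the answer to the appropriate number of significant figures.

1.4 × 10^5

1.6 × 6.9597 × (5.62 × 10^2) ÷ 0.043627 = 143446.999335…
Multiplication/division keeps the fewest significant figures: 1.6 → 2 s.f., 6.9597 → 5 s.f., 5.62 × 10^2 → 3 s.f., 0.043627 → 5 s.f.; limit is 2.
Rounded to 2 significant figures: 1.4 × 10^5.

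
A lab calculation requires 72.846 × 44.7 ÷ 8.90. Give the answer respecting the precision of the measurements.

366

72.846 × 44.7 ÷ 8.90 = 365.866988764…
Multiplication/division keeps the fewest significant figures: 72.846 → 5 s.f., 44.7 → 3 s.f., 8.90 → 3 s.f.; limit is 3.
Rounded to 3 significant figures: 366.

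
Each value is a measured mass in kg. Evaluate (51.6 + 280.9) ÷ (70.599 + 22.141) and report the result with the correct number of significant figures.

51.6 + 280.9 = 332.5, limited to 1 d.p. → 4 s.f.; 70.599 + 22.141 = 92.740, limited to 3 d.p. → 5 s.f.
Carrying full precision, 332.5 ÷ 92.740 = 3.58529221479…; keep min(4, 5) = 4 s.f.
Rounded to 4 significant figures: 3.585.

3.585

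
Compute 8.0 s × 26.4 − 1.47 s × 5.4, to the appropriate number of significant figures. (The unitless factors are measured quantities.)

8.0 × 26.4 = 211.2 → 2.1 × 10^2 s (2 s.f., last digit at the 10^1 place).
1.47 × 5.4 = 7.938 → 7.9 s (2 s.f., last digit at the 10^-1 place).
Difference: 203.262 s; keep the coarser place, 10^1.
Result: 2.0 × 10^2 s.

2.0 × 10^2 s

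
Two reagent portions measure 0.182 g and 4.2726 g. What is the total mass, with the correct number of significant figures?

0.182 g + 4.2726 g = 4.4546 g.
Addition/subtraction keeps the fewest decimal places: 0.182 → 3 decimal places, 4.2726 → 4 decimal places; limit is 3.
Rounded to 3 decimal places: 4.455 g.

4.455 g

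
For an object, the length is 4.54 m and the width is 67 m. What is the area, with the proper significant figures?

area = 4.54 m × 67 m = 304.18 m².
4.54 has 3 significant figures; 67 has 2.
Division/multiplication keeps the fewest: 2 significant figures.
Rounded: 3.0 × 10^2 m².

3.0 × 10^2 m²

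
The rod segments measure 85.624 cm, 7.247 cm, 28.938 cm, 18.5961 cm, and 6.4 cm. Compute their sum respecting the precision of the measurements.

1.468 × 10^2 cm

85.624 cm + 7.247 cm + 28.938 cm + 18.5961 cm + 6.4 cm = 146.8051 cm.
Addition/subtraction keeps the fewest decimal places: 85.624 → 3 decimal places, 7.247 → 3 decimal places, 28.938 → 3 decimal places, 18.5961 → 4 decimal places, 6.4 → 1 decimal place; limit is 1.
Rounded to 1 decimal place: 1.468 × 10^2 cm.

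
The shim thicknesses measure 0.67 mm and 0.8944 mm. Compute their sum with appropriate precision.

1.56 mm

0.67 mm + 0.8944 mm = 1.5644 mm.
Addition/subtraction keeps the fewest decimal places: 0.67 → 2 decimal places, 0.8944 → 4 decimal places; limit is 2.
Rounded to 2 decimal places: 1.56 mm.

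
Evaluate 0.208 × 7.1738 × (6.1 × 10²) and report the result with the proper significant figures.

0.208 × 7.1738 × (6.1 × 10²) = 910.211744
Multiplication/division keeps the fewest significant figures: 0.208 → 3 s.f., 7.1738 → 5 s.f., 6.1 × 10² → 2 s.f.; limit is 2.
Rounded to 2 significant figures: 9.1 × 10².

9.1 × 10²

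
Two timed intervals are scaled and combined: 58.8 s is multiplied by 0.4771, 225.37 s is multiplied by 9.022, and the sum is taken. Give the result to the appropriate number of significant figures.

58.8 × 0.4771 = 28.05348 → 28.1 s (3 s.f., last digit at the 10^-1 place).
225.37 × 9.022 = 2033.28814 → 2.033 × 10³ s (4 s.f., last digit at the 10^0 place).
Sum: 2061.34162 s; keep the coarser place, 10^0.
Result: 2061 s.

2061 s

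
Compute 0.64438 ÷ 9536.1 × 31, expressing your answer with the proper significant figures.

0.0021

0.64438 ÷ 9536.1 × 31 = 0.00209475362045…
Multiplication/division keeps the fewest significant figures: 0.64438 → 5 s.f., 9536.1 → 5 s.f., 31 → 2 s.f.; limit is 2.
Rounded to 2 significant figures: 0.0021.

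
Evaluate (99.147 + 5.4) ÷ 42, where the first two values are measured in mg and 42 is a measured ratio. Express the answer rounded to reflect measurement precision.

2.5 mg

99.147 mg + 5.4 mg = 104.547 mg; the sum is limited to 1 decimal place (4 s.f.).
Carrying full precision, 104.547 ÷ 42 = 2.48921428571… mg; 42 has 2 s.f., so the result keeps min(4, 2) = 2 s.f.
Rounded to 2 significant figures: 2.5 mg.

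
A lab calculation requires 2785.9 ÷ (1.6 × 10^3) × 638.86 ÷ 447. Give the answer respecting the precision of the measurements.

2785.9 ÷ (1.6 × 10^3) × 638.86 ÷ 447 = 2.48853477908…
Multiplication/division keeps the fewest significant figures: 2785.9 → 5 s.f., 1.6 × 10^3 → 2 s.f., 638.86 → 5 s.f., 447 → 3 s.f.; limit is 2.
Rounded to 2 significant figures: 2.5.

2.5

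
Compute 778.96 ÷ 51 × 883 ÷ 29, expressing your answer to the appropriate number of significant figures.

778.96 ÷ 51 × 883 ÷ 29 = 465.058607167…
Multiplication/division keeps the fewest significant figures: 778.96 → 5 s.f., 51 → 2 s.f., 883 → 3 s.f., 29 → 2 s.f.; limit is 2.
Rounded to 2 significant figures: 4.7 × 10².

4.7 × 10²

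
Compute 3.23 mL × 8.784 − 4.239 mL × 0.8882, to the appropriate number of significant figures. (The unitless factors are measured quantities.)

3.23 × 8.784 = 28.37232 → 28.4 mL (3 s.f., last digit at the 10^-1 place).
4.239 × 0.8882 = 3.7650798 → 3.765 mL (4 s.f., last digit at the 10^-3 place).
Difference: 24.6072402 mL; keep the coarser place, 10^-1.
Result: 24.6 mL.

24.6 mL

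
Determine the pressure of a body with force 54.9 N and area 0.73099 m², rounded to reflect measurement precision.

pressure = 54.9 N ÷ 0.73099 m² = 75.1036265886… Pa.
54.9 has 3 significant figures; 0.73099 has 5.
Division/multiplication keeps the fewest: 3 significant figures.
Rounded: 75.1 Pa.

75.1 Pa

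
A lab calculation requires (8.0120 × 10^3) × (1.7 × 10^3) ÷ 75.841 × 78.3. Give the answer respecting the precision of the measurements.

(8.0120 × 10^3) × (1.7 × 10^3) ÷ 75.841 × 78.3 = 14062015.5325…
Multiplication/division keeps the fewest significant figures: 8.0120 × 10^3 → 5 s.f., 1.7 × 10^3 → 2 s.f., 75.841 → 5 s.f., 78.3 → 3 s.f.; limit is 2.
Rounded to 2 significant figures: 1.4 × 10^7.

1.4 × 10^7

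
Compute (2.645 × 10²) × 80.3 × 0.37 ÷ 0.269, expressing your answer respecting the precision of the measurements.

2.9 × 10⁴

(2.645 × 10²) × 80.3 × 0.37 ÷ 0.269 = 29213.9758364…
Multiplication/division keeps the fewest significant figures: 2.645 × 10² → 4 s.f., 80.3 → 3 s.f., 0.37 → 2 s.f., 0.269 → 3 s.f.; limit is 2.
Rounded to 2 significant figures: 2.9 × 10⁴.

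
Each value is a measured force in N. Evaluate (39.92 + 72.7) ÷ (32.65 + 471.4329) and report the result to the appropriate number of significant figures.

39.92 + 72.7 = 112.62, limited to 1 d.p. → 4 s.f.; 32.65 + 471.4329 = 504.0829, limited to 2 d.p. → 5 s.f.
Carrying full precision, 112.62 ÷ 504.0829 = 0.223415632627…; keep min(4, 5) = 4 s.f.
Rounded to 4 significant figures: 0.2234.

0.2234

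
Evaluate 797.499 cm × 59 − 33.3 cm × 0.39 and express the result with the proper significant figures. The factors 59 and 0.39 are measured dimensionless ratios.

4.7 × 10⁴ cm

797.499 × 59 = 47052.441 → 4.7 × 10⁴ cm (2 s.f., last digit at the 10^3 place).
33.3 × 0.39 = 12.987 → 13 cm (2 s.f., last digit at the 10^0 place).
Difference: 47039.454 cm; keep the coarser place, 10^3.
Result: 4.7 × 10⁴ cm.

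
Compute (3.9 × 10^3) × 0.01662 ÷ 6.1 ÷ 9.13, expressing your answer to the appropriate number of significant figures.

1.2

(3.9 × 10^3) × 0.01662 ÷ 6.1 ÷ 9.13 = 1.16384464834…
Multiplication/division keeps the fewest significant figures: 3.9 × 10^3 → 2 s.f., 0.01662 → 4 s.f., 6.1 → 2 s.f., 9.13 → 3 s.f.; limit is 2.
Rounded to 2 significant figures: 1.2.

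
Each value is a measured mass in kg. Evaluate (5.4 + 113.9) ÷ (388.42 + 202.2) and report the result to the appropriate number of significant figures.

0.2020

5.4 + 113.9 = 119.3, limited to 1 d.p. → 4 s.f.; 388.42 + 202.2 = 590.62, limited to 1 d.p. → 4 s.f.
Carrying full precision, 119.3 ÷ 590.62 = 0.201991127967…; keep min(4, 4) = 4 s.f.
Rounded to 4 significant figures: 0.2020.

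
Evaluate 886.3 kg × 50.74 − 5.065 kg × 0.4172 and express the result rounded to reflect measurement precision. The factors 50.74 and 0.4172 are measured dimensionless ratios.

886.3 × 50.74 = 44970.862 → 4.497 × 10⁴ kg (4 s.f., last digit at the 10^1 place).
5.065 × 0.4172 = 2.113118 → 2.113 kg (4 s.f., last digit at the 10^-3 place).
Difference: 44968.748882 kg; keep the coarser place, 10^1.
Result: 4.497 × 10⁴ kg.

4.497 × 10⁴ kg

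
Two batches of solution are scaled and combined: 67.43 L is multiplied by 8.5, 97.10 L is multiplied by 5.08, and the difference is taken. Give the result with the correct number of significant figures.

8 × 10^1 L

67.43 × 8.5 = 573.155 → 5.7 × 10^2 L (2 s.f., last digit at the 10^1 place).
97.10 × 5.08 = 493.268 → 493 L (3 s.f., last digit at the 10^0 place).
Difference: 79.887 L; keep the coarser place, 10^1.
Result: 8 × 10^1 L.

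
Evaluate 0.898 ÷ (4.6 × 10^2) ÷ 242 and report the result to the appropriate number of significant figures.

0.898 ÷ (4.6 × 10^2) ÷ 242 = 0.00000806683435142…
Multiplication/division keeps the fewest significant figures: 0.898 → 3 s.f., 4.6 × 10^2 → 2 s.f., 242 → 3 s.f.; limit is 2.
Rounded to 2 significant figures: 8.1 × 10^-6.

8.1 × 10^-6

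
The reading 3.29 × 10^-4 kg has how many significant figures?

3.29 × 10^-4: in scientific notation every digit of the coefficient is significant.

3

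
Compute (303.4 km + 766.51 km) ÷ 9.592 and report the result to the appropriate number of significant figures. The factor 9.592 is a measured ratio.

303.4 km + 766.51 km = 1069.91 km; the sum is limited to 1 decimal place (5 s.f.).
Carrying full precision, 1069.91 ÷ 9.592 = 111.541909925… km; 9.592 has 4 s.f., so the result keeps min(5, 4) = 4 s.f.
Rounded to 4 significant figures: 111.5 km.

111.5 km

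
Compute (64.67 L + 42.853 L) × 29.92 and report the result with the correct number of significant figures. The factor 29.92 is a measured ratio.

64.67 L + 42.853 L = 107.523 L; the sum is limited to 2 decimal places (5 s.f.).
Carrying full precision, 107.523 × 29.92 = 3217.08816 L; 29.92 has 4 s.f., so the result keeps min(5, 4) = 4 s.f.
Rounded to 4 significant figures: 3217 L.

3217 L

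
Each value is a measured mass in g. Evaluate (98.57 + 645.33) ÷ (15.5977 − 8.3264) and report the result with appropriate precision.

98.57 + 645.33 = 743.90, limited to 2 d.p. → 5 s.f.; 15.5977 − 8.3264 = 7.2713, limited to 4 d.p. → 5 s.f.
Carrying full precision, 743.90 ÷ 7.2713 = 102.306327617…; keep min(5, 5) = 5 s.f.
Rounded to 5 significant figures: 102.31.

102.31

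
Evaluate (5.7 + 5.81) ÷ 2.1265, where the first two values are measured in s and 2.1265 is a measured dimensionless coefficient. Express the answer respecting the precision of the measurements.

5.7 s + 5.81 s = 11.51 s; the sum is limited to 1 decimal place (3 s.f.).
Carrying full precision, 11.51 ÷ 2.1265 = 5.41264989419… s; 2.1265 has 5 s.f., so the result keeps min(3, 5) = 3 s.f.
Rounded to 3 significant figures: 5.41 s.

5.41 s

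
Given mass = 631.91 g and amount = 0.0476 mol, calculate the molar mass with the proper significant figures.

1.33 × 10⁴ g/mol

molar mass = 631.91 g ÷ 0.0476 mol = 13275.4201681… g/mol.
631.91 has 5 significant figures; 0.0476 has 3.
Division/multiplication keeps the fewest: 3 significant figures.
Rounded: 1.33 × 10⁴ g/mol.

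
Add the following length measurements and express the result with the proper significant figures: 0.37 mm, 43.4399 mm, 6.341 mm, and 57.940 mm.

0.37 mm + 43.4399 mm + 6.341 mm + 57.940 mm = 108.0909 mm.
Addition/subtraction keeps the fewest decimal places: 0.37 → 2 decimal places, 43.4399 → 4 decimal places, 6.341 → 3 decimal places, 57.940 → 3 decimal places; limit is 2.
Rounded to 2 decimal places: 108.09 mm.

108.09 mm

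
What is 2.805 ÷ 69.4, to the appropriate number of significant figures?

0.0404

2.805 ÷ 69.4 = 0.0404178674352…
Multiplication/division keeps the fewest significant figures: 2.805 → 4 s.f., 69.4 → 3 s.f.; limit is 3.
Rounded to 3 significant figures: 0.0404.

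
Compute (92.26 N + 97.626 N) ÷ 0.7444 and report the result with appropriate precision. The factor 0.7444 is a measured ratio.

92.26 N + 97.626 N = 189.886 N; the sum is limited to 2 decimal places (5 s.f.).
Carrying full precision, 189.886 ÷ 0.7444 = 255.085975282… N; 0.7444 has 4 s.f., so the result keeps min(5, 4) = 4 s.f.
Rounded to 4 significant figures: 255.1 N.

255.1 N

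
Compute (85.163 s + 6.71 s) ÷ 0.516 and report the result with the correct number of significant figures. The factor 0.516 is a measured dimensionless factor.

178 s

85.163 s + 6.71 s = 91.873 s; the sum is limited to 2 decimal places (4 s.f.).
Carrying full precision, 91.873 ÷ 0.516 = 178.048449612… s; 0.516 has 3 s.f., so the result keeps min(4, 3) = 3 s.f.
Rounded to 3 significant figures: 178 s.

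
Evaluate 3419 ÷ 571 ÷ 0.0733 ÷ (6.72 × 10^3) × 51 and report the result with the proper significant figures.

3419 ÷ 571 ÷ 0.0733 ÷ (6.72 × 10^3) × 51 = 0.619954648797…
Multiplication/division keeps the fewest significant figures: 3419 → 4 s.f., 571 → 3 s.f., 0.0733 → 3 s.f., 6.72 × 10^3 → 3 s.f., 51 → 2 s.f.; limit is 2.
Rounded to 2 significant figures: 6.2 × 10^-1.

6.2 × 10^-1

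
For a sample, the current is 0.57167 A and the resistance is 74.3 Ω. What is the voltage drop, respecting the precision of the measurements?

voltage drop = 0.57167 A × 74.3 Ω = 42.475081 V.
0.57167 has 5 significant figures; 74.3 has 3.
Division/multiplication keeps the fewest: 3 significant figures.
Rounded: 42.5 V.

42.5 V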